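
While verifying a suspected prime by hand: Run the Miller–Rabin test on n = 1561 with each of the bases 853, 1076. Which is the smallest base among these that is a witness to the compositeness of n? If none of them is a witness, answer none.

n − 1 = 1560 = 2^3 · 195, so s = 3 and d = 195.
Base 853: x_0 = 853^195 mod 1561 = 1560. x_0 = 1560 ≡ −1, so 853 is not a witness.
Base 1076: x_0 = 1076^195 mod 1561 = 1560. x_0 = 1560 ≡ −1, so 1076 is not a witness.
No listed base is a witness for 1561.

none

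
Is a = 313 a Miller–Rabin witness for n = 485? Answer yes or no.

n − 1 = 484 = 2^2 · 121, so s = 2 and d = 121.
Repeated squaring mod 485: 313^1 ≡ 313, 313^2 ≡ 484, 313^4 ≡ 1, 313^8 ≡ 1, 313^16 ≡ 1, 313^32 ≡ 1, 313^64 ≡ 1.
121 = 64 + 32 + 16 + 8 + 1, so 313^121 ≡ 1·1·1·1·313 ≡ 313 (mod 485).
x_0 = 313^121 mod 485 = 313.
x_0 is neither 1 nor 484, so continue squaring.
x_1 = 313^2 mod 485 = 484.
x_1 ≡ −1, so 313 is not a witness.

no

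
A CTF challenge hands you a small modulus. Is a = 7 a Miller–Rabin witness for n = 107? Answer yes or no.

no

n − 1 = 106 = 2^1 · 53, so s = 1 and d = 53.
x_0 = 7^53 mod 107 = 106.
x_0 = 106 ≡ −1, so 7 is not a witness.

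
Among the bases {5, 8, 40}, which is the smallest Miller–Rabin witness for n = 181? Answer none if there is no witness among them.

n − 1 = 180 = 2^2 · 45, so s = 2 and d = 45.
Base 5: x_0 = 5^45 mod 181 = 1. x_0 = 1, so 5 is not a witness.
Base 8: x_0 = 8^45 mod 181 = 19. x_0 is neither 1 nor 180, so continue squaring. x_1 = 19^2 mod 181 = 180. x_1 ≡ −1, so 8 is not a witness.
Base 40: x_0 = 40^45 mod 181 = 19. x_0 is neither 1 nor 180, so continue squaring. x_1 = 19^2 mod 181 = 180. x_1 ≡ −1, so 40 is not a witness.
No listed base is a witness for 181.

none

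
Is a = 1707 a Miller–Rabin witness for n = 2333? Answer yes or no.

n − 1 = 2332 = 2^2 · 583, so s = 2 and d = 583.
x_0 = 1707^583 mod 2333 = 108.
x_0 is neither 1 nor 2332, so continue squaring.
x_1 = 108^2 mod 2333 = 2332.
x_1 ≡ −1, so 1707 is not a witness.

no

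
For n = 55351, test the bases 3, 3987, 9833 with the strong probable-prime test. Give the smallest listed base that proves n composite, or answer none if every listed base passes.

n − 1 = 55350 = 2^1 · 27675, so s = 1 and d = 27675.
Base 3: x_0 = 3^27675 mod 55351 = 55350. x_0 = 55350 ≡ −1, so 3 is not a witness.
Base 3987: x_0 = 3987^27675 mod 55351 = 55350. x_0 = 55350 ≡ −1, so 3987 is not a witness.
Base 9833: x_0 = 9833^27675 mod 55351 = 1. x_0 = 1, so 9833 is not a witness.
No listed base is a witness for 55351.

none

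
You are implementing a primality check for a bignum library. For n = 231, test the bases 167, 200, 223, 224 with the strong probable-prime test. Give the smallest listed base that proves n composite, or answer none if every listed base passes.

200

n − 1 = 230 = 2^1 · 115, so s = 1 and d = 115.
Base 167: x_0 = 167^115 mod 231 = 230. x_0 = 230 ≡ −1, so 167 is not a witness.
Base 200: x_0 = 200^115 mod 231 = 32. x_0 ∉ {1, 230} and s = 1, so 200 is a Miller–Rabin witness and 231 is composite.
Base 223: x_0 = 223^115 mod 231 = 34. x_0 ∉ {1, 230} and s = 1, so 223 is a Miller–Rabin witness and 231 is composite.
Base 224: x_0 = 224^115 mod 231 = 56. x_0 ∉ {1, 230} and s = 1, so 224 is a Miller–Rabin witness and 231 is composite.
The smallest witness among the given bases is 200.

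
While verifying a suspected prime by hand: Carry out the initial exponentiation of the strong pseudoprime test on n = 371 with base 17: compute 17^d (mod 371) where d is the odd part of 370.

n − 1 = 370 = 2^1 · 185, so s = 1 and d = 185.
Repeated squaring mod 371: 17^1 ≡ 17, 17^2 ≡ 289, 17^4 ≡ 46, 17^8 ≡ 261, 17^16 ≡ 228, 17^32 ≡ 44, 17^64 ≡ 81, 17^128 ≡ 254.
185 = 128 + 32 + 16 + 8 + 1, so 17^185 ≡ 254·44·228·261·17 ≡ 355 (mod 371).

355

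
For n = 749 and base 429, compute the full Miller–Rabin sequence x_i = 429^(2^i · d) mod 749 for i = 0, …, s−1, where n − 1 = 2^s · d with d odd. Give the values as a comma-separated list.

429, 536

n − 1 = 748 = 2^2 · 187, so s = 2 and d = 187.
x_0 = 429^187 mod 749 = 429.
x_1 = 429^2 mod 749 = 536.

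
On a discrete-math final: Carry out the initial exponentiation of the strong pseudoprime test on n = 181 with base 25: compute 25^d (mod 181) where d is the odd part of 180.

1

n − 1 = 180 = 2^2 · 45, so s = 2 and d = 45.
25^45 mod 181 = 1.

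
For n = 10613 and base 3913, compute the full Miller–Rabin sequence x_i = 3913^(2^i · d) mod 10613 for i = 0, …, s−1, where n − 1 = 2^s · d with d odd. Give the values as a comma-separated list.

5358, 10612

n − 1 = 10612 = 2^2 · 2653, so s = 2 and d = 2653.
x_0 = 3913^2653 mod 10613 = 5358.
x_1 = 5358^2 mod 10613 = 10612.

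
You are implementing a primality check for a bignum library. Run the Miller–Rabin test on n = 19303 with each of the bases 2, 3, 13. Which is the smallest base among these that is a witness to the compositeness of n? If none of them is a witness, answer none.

n − 1 = 19302 = 2^1 · 9651, so s = 1 and d = 9651.
Base 2: x_0 = 2^9651 mod 19303 = 3985. x_0 ∉ {1, 19302} and s = 1, so 2 is a Miller–Rabin witness and 19303 is composite.
Base 3: x_0 = 3^9651 mod 19303 = 706. x_0 ∉ {1, 19302} and s = 1, so 3 is a Miller–Rabin witness and 19303 is composite.
Base 13: x_0 = 13^9651 mod 19303 = 12741. x_0 ∉ {1, 19302} and s = 1, so 13 is a Miller–Rabin witness and 19303 is composite.
The smallest witness among the given bases is 2.

2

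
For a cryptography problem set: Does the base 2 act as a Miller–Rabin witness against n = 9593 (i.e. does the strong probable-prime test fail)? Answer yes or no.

n − 1 = 9592 = 2^3 · 1199, so s = 3 and d = 1199.
x_0 = 2^1199 mod 9593 = 1333.
x_0 is neither 1 nor 9592, so continue squaring.
x_1 = 1333^2 mod 9593 = 2184.
x_2 = 2184^2 mod 9593 = 2135.
Reached i = s−1 = 2 without hitting −1: 2 is a Miller–Rabin witness and 9593 is composite.

yes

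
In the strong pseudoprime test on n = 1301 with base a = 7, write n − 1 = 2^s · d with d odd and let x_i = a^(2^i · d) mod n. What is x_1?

n − 1 = 1300 = 2^2 · 325, so s = 2 and d = 325.
x_0 = 7^325 mod 1301 = 1250.
x_1 = 1250^2 mod 1301 = 1300.

1300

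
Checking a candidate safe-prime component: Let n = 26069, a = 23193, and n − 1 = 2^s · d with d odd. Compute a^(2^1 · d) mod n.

n − 1 = 26068 = 2^2 · 6517, so s = 2 and d = 6517.
x_0 = 23193^6517 mod 26069 = 24957.
x_1 = 24957^2 mod 26069 = 11301.

11301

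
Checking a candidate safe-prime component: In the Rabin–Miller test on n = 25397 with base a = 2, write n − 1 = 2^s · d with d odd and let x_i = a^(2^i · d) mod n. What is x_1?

n − 1 = 25396 = 2^2 · 6349, so s = 2 and d = 6349.
x_0 = 2^6349 mod 25397 = 1107.
x_1 = 1107^2 mod 25397 = 6393.

6393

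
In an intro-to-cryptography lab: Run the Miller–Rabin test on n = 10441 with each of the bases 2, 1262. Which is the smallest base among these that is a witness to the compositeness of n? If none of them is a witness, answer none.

n − 1 = 10440 = 2^3 · 1305, so s = 3 and d = 1305.
Base 2: x_0 = 2^1305 mod 10441 = 350. x_0 is neither 1 nor 10440, so continue squaring. x_1 = 350^2 mod 10441 = 7649. x_2 = 7649^2 mod 10441 = 6278. Reached i = s−1 = 2 without hitting −1: 2 is a Miller–Rabin witness and 10441 is composite.
Base 1262: x_0 = 1262^1305 mod 10441 = 10187. x_0 is neither 1 nor 10440, so continue squaring. x_1 = 10187^2 mod 10441 = 1870. x_2 = 1870^2 mod 10441 = 9606. Reached i = s−1 = 2 without hitting −1: 1262 is a Miller–Rabin witness and 10441 is composite.
The smallest witness among the given bases is 2.

2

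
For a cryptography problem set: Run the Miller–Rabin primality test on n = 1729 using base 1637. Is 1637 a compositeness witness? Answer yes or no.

no

n − 1 = 1728 = 2^6 · 27, so s = 6 and d = 27.
x_0 = 1637^27 mod 1729 = 1728.
x_0 = 1728 ≡ −1, so 1637 is not a witness.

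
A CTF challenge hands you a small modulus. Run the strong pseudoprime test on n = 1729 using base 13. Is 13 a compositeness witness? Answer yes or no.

yes

n − 1 = 1728 = 2^6 · 27, so s = 6 and d = 27.
Repeated squaring mod 1729: 13^1 ≡ 13, 13^2 ≡ 169, 13^4 ≡ 897, 13^8 ≡ 624, 13^16 ≡ 351.
27 = 16 + 8 + 2 + 1, so 13^27 ≡ 351·624·169·13 ≡ 1196 (mod 1729).
x_0 = 13^27 mod 1729 = 1196.
x_0 is neither 1 nor 1728, so continue squaring.
x_1 = 1196^2 mod 1729 = 533.
x_2 = 533^2 mod 1729 = 533.
x_3 = 533^2 mod 1729 = 533.
x_4 = 533^2 mod 1729 = 533.
x_5 = 533^2 mod 1729 = 533.
Reached i = s−1 = 5 without hitting −1: 13 is a Miller–Rabin witness and 1729 is composite.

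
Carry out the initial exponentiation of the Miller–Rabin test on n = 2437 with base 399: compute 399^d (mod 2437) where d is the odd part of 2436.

n − 1 = 2436 = 2^2 · 609, so s = 2 and d = 609.
Repeated squaring mod 2437: 399^1 ≡ 399, 399^2 ≡ 796, 399^4 ≡ 2433, 399^8 ≡ 16, 399^16 ≡ 256, 399^32 ≡ 2174, 399^64 ≡ 933, 399^128 ≡ 480, 399^256 ≡ 1322, 399^512 ≡ 355.
609 = 512 + 64 + 32 + 1, so 399^609 ≡ 355·933·2174·399 ≡ 1 (mod 2437).

1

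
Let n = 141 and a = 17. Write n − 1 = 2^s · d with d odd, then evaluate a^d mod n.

n − 1 = 140 = 2^2 · 35, so s = 2 and d = 35.
Repeated squaring mod 141: 17^1 ≡ 17, 17^2 ≡ 7, 17^4 ≡ 49, 17^8 ≡ 4, 17^16 ≡ 16, 17^32 ≡ 115.
35 = 32 + 2 + 1, so 17^35 ≡ 115·7·17 ≡ 8 (mod 141).

8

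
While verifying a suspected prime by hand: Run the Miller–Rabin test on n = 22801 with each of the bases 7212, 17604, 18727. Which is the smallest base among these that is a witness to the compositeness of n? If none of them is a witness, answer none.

17604

n − 1 = 22800 = 2^4 · 1425, so s = 4 and d = 1425.
Base 7212: x_0 = 7212^1425 mod 22801 = 22800. x_0 = 22800 ≡ −1, so 7212 is not a witness.
Base 17604: x_0 = 17604^1425 mod 22801 = 16007. x_0 is neither 1 nor 22800, so continue squaring. x_1 = 16007^2 mod 22801 = 9212. x_2 = 9212^2 mod 22801 = 18423. x_3 = 18423^2 mod 22801 = 14044. Reached i = s−1 = 3 without hitting −1: 17604 is a Miller–Rabin witness and 22801 is composite.
Base 18727: x_0 = 18727^1425 mod 22801 = 3774. x_0 is neither 1 nor 22800, so continue squaring. x_1 = 3774^2 mod 22801 = 15252. x_2 = 15252^2 mod 22801 = 7702. x_3 = 7702^2 mod 22801 = 15403. Reached i = s−1 = 3 without hitting −1: 18727 is a Miller–Rabin witness and 22801 is composite.
The smallest witness among the given bases is 17604.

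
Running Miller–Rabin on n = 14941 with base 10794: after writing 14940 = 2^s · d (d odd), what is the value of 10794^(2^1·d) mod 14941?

3962

n − 1 = 14940 = 2^2 · 3735, so s = 2 and d = 3735.
x_0 = 10794^3735 mod 14941 = 9986.
x_1 = 9986^2 mod 14941 = 3962.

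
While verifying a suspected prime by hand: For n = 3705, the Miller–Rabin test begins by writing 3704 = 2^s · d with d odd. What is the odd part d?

463

Halving: 3704 → 1852 → 926 → 463; 463 is odd.
So 3704 = 2^3 · 463.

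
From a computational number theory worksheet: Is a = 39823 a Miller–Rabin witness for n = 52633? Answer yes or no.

yes

n − 1 = 52632 = 2^3 · 6579, so s = 3 and d = 6579.
x_0 = 39823^6579 mod 52633 = 11123.
x_0 is neither 1 nor 52632, so continue squaring.
x_1 = 11123^2 mod 52633 = 33579.
x_2 = 33579^2 mod 52633 = 45115.
Reached i = s−1 = 2 without hitting −1: 39823 is a Miller–Rabin witness and 52633 is composite.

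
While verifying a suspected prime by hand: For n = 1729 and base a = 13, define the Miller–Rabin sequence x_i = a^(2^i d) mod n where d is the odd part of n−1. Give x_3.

533

n − 1 = 1728 = 2^6 · 27, so s = 6 and d = 27.
x_0 = 13^27 mod 1729 = 1196.
x_1 = 1196^2 mod 1729 = 533.
x_2 = 533^2 mod 1729 = 533.
x_3 = 533^2 mod 1729 = 533.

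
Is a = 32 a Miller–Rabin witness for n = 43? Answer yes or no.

n − 1 = 42 = 2^1 · 21, so s = 1 and d = 21.
Repeated squaring mod 43: 32^1 ≡ 32, 32^2 ≡ 35, 32^4 ≡ 21, 32^8 ≡ 11, 32^16 ≡ 35.
21 = 16 + 4 + 1, so 32^21 ≡ 35·21·32 ≡ 42 (mod 43).
x_0 = 32^21 mod 43 = 42.
x_0 = 42 ≡ −1, so 32 is not a witness.

no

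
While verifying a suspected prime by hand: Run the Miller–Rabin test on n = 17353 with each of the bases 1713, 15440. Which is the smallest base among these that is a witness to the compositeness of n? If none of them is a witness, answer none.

none

n − 1 = 17352 = 2^3 · 2169, so s = 3 and d = 2169.
Base 1713: x_0 = 1713^2169 mod 17353 = 17352. x_0 = 17352 ≡ −1, so 1713 is not a witness.
Base 15440: x_0 = 15440^2169 mod 17353 = 17352. x_0 = 17352 ≡ −1, so 15440 is not a witness.
No listed base is a witness for 17353.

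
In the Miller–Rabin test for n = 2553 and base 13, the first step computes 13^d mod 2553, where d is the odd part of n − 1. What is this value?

n − 1 = 2552 = 2^3 · 319, so s = 3 and d = 319.
Repeated squaring mod 2553: 13^1 ≡ 13, 13^2 ≡ 169, 13^4 ≡ 478, 13^8 ≡ 1267, 13^16 ≡ 2005, 13^32 ≡ 1603, 13^64 ≡ 1291, 13^128 ≡ 2125, 13^256 ≡ 1921.
319 = 256 + 32 + 16 + 8 + 4 + 2 + 1, so 13^319 ≡ 1921·1603·2005·1267·478·169·13 ≡ 277 (mod 2553).

277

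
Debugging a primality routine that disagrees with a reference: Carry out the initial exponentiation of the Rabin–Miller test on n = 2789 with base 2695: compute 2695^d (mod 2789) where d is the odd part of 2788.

n − 1 = 2788 = 2^2 · 697, so s = 2 and d = 697.
2695^697 mod 2789 = 167.

167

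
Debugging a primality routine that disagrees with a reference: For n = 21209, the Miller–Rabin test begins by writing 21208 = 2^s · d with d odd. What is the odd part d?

Halving: 21208 → 10604 → 5302 → 2651; 2651 is odd.
So 21208 = 2^3 · 2651.

2651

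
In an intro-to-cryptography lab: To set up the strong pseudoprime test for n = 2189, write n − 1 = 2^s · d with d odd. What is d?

547

Halving: 2188 → 1094 → 547; 547 is odd.
So 2188 = 2^2 · 547.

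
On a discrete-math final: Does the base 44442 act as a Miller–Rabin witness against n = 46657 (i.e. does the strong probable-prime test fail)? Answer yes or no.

n − 1 = 46656 = 2^6 · 729, so s = 6 and d = 729.
x_0 = 44442^729 mod 46657 = 10551.
x_0 is neither 1 nor 46656, so continue squaring.
x_1 = 10551^2 mod 46657 = 46656.
x_1 ≡ −1, so 44442 is not a witness.

no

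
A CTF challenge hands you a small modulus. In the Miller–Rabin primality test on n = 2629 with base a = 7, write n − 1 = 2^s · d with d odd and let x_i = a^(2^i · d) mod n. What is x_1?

2313

n − 1 = 2628 = 2^2 · 657, so s = 2 and d = 657.
x_0 = 7^657 mod 2629 = 1260.
x_1 = 1260^2 mod 2629 = 2313.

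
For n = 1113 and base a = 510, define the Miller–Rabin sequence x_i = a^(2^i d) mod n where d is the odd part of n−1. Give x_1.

n − 1 = 1112 = 2^3 · 139, so s = 3 and d = 139.
x_0 = 510^139 mod 1113 = 132.
x_1 = 132^2 mod 1113 = 729.

729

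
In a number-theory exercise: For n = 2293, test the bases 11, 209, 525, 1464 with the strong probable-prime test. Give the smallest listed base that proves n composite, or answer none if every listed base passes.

n − 1 = 2292 = 2^2 · 573, so s = 2 and d = 573.
Base 11: x_0 = 11^573 mod 2293 = 1. x_0 = 1, so 11 is not a witness.
Base 209: x_0 = 209^573 mod 2293 = 600. x_0 is neither 1 nor 2292, so continue squaring. x_1 = 600^2 mod 2293 = 2292. x_1 ≡ −1, so 209 is not a witness.
Base 525: x_0 = 525^573 mod 2293 = 2292. x_0 = 2292 ≡ −1, so 525 is not a witness.
Base 1464: x_0 = 1464^573 mod 2293 = 600. x_0 is neither 1 nor 2292, so continue squaring. x_1 = 600^2 mod 2293 = 2292. x_1 ≡ −1, so 1464 is not a witness.
No listed base is a witness for 2293.

none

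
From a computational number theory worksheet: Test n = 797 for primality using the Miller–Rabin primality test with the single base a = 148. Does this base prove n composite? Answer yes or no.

no

n − 1 = 796 = 2^2 · 199, so s = 2 and d = 199.
Repeated squaring mod 797: 148^1 ≡ 148, 148^2 ≡ 385, 148^4 ≡ 780, 148^8 ≡ 289, 148^16 ≡ 633, 148^32 ≡ 595, 148^64 ≡ 157, 148^128 ≡ 739.
199 = 128 + 64 + 4 + 2 + 1, so 148^199 ≡ 739·157·780·385·148 ≡ 582 (mod 797).
x_0 = 148^199 mod 797 = 582.
x_0 is neither 1 nor 796, so continue squaring.
x_1 = 582^2 mod 797 = 796.
x_1 ≡ −1, so 148 is not a witness.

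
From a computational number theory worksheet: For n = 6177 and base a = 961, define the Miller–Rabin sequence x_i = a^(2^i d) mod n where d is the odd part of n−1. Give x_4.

n − 1 = 6176 = 2^5 · 193, so s = 5 and d = 193.
x_0 = 961^193 mod 6177 = 2383.
x_1 = 2383^2 mod 6177 = 2026.
x_2 = 2026^2 mod 6177 = 3148.
x_3 = 3148^2 mod 6177 = 1996.
x_4 = 1996^2 mod 6177 = 6028.

6028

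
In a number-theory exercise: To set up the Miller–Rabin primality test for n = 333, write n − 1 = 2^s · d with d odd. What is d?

83

Halving: 332 → 166 → 83; 83 is odd.
So 332 = 2^2 · 83.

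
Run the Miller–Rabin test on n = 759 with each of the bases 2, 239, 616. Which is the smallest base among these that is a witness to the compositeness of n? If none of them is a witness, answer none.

2

n − 1 = 758 = 2^1 · 379, so s = 1 and d = 379.
Base 2: x_0 = 2^379 mod 759 = 446. x_0 ∉ {1, 758} and s = 1, so 2 is a Miller–Rabin witness and 759 is composite.
Base 239: x_0 = 239^379 mod 759 = 491. x_0 ∉ {1, 758} and s = 1, so 239 is a Miller–Rabin witness and 759 is composite.
Base 616: x_0 = 616^379 mod 759 = 187. x_0 ∉ {1, 758} and s = 1, so 616 is a Miller–Rabin witness and 759 is composite.
The smallest witness among the given bases is 2.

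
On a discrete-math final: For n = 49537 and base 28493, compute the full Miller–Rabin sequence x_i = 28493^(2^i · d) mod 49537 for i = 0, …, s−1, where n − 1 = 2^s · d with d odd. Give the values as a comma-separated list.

n − 1 = 49536 = 2^7 · 387, so s = 7 and d = 387.
x_0 = 28493^387 mod 49537 = 11730.
x_1 = 11730^2 mod 49537 = 28651.
x_2 = 28651^2 mod 49537 = 2174.
x_3 = 2174^2 mod 49537 = 20261.
x_4 = 20261^2 mod 49537 = 44539.
x_5 = 44539^2 mod 49537 = 13356.
x_6 = 13356^2 mod 49537 = 49536.

11730, 28651, 2174, 20261, 44539, 13356, 49536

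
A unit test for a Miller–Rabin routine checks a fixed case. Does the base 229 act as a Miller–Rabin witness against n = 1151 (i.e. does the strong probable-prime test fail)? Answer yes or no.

no

n − 1 = 1150 = 2^1 · 575, so s = 1 and d = 575.
By repeated squaring, 229^575 ≡ 1150 (mod 1151).
x_0 = 229^575 mod 1151 = 1150.
x_0 = 1150 ≡ −1, so 229 is not a witness.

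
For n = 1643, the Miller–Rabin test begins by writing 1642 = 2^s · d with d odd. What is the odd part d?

Halving: 1642 → 821; 821 is odd.
So 1642 = 2^1 · 821.

821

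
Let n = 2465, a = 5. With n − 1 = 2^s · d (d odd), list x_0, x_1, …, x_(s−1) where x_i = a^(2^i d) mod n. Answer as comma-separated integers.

2145, 1335, 30, 900, 1480

n − 1 = 2464 = 2^5 · 77, so s = 5 and d = 77.
x_0 = 5^77 mod 2465 = 2145.
x_1 = 2145^2 mod 2465 = 1335.
x_2 = 1335^2 mod 2465 = 30.
x_3 = 30^2 mod 2465 = 900.
x_4 = 900^2 mod 2465 = 1480.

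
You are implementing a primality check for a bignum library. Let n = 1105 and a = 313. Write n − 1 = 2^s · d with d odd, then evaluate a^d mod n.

963

n − 1 = 1104 = 2^4 · 69, so s = 4 and d = 69.
313^69 mod 1105 = 963.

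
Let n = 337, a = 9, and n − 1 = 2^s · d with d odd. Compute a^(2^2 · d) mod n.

1

n − 1 = 336 = 2^4 · 21, so s = 4 and d = 21.
x_0 = 9^21 mod 337 = 148.
x_1 = 148^2 mod 337 = 336.
x_2 = 336^2 mod 337 = 1.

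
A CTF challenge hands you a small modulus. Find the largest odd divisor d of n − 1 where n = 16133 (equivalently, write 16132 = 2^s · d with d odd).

4033

Halving: 16132 → 8066 → 4033; 4033 is odd.
So 16132 = 2^2 · 4033.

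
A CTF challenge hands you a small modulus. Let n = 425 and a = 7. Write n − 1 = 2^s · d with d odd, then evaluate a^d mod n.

n − 1 = 424 = 2^3 · 53, so s = 3 and d = 53.
Repeated squaring mod 425: 7^1 ≡ 7, 7^2 ≡ 49, 7^4 ≡ 276, 7^8 ≡ 101, 7^16 ≡ 1, 7^32 ≡ 1.
53 = 32 + 16 + 4 + 1, so 7^53 ≡ 1·1·276·7 ≡ 232 (mod 425).

232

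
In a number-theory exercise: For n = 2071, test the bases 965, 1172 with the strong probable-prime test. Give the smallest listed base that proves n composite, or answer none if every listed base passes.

n − 1 = 2070 = 2^1 · 1035, so s = 1 and d = 1035.
Base 965: x_0 = 965^1035 mod 2071 = 2070. x_0 = 2070 ≡ −1, so 965 is not a witness.
Base 1172: x_0 = 1172^1035 mod 2071 = 2070. x_0 = 2070 ≡ −1, so 1172 is not a witness.
No listed base is a witness for 2071.

none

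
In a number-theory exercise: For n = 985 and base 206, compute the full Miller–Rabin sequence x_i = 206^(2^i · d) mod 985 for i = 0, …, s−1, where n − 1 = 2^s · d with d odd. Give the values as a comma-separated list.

n − 1 = 984 = 2^3 · 123, so s = 3 and d = 123.
x_0 = 206^123 mod 985 = 746.
x_1 = 746^2 mod 985 = 976.
x_2 = 976^2 mod 985 = 81.

746, 976, 81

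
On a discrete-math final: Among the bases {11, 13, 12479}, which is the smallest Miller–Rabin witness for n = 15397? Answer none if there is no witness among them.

11

n − 1 = 15396 = 2^2 · 3849, so s = 2 and d = 3849.
Base 11: x_0 = 11^3849 mod 15397 = 11918. x_0 is neither 1 nor 15396, so continue squaring. x_1 = 11918^2 mod 15397 = 1399. Reached i = s−1 = 1 without hitting −1: 11 is a Miller–Rabin witness and 15397 is composite.
Base 13: x_0 = 13^3849 mod 15397 = 8396. x_0 is neither 1 nor 15396, so continue squaring. x_1 = 8396^2 mod 15397 = 5350. Reached i = s−1 = 1 without hitting −1: 13 is a Miller–Rabin witness and 15397 is composite.
Base 12479: x_0 = 12479^3849 mod 15397 = 1571. x_0 is neither 1 nor 15396, so continue squaring. x_1 = 1571^2 mod 15397 = 4521. Reached i = s−1 = 1 without hitting −1: 12479 is a Miller–Rabin witness and 15397 is composite.
The smallest witness among the given bases is 11.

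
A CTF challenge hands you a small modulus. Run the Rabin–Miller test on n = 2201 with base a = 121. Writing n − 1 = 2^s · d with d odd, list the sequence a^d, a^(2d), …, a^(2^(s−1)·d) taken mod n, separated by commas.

n − 1 = 2200 = 2^3 · 275, so s = 3 and d = 275.
x_0 = 121^275 mod 2201 = 1369.
x_1 = 1369^2 mod 2201 = 1110.
x_2 = 1110^2 mod 2201 = 1741.

1369, 1110, 1741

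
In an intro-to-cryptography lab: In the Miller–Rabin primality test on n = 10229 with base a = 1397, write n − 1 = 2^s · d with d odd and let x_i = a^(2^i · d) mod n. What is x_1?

2516

n − 1 = 10228 = 2^2 · 2557, so s = 2 and d = 2557.
x_0 = 1397^2557 mod 10229 = 7468.
x_1 = 7468^2 mod 10229 = 2516.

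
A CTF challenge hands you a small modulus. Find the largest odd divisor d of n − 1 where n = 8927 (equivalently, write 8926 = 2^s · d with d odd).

Halving: 8926 → 4463; 4463 is odd.
So 8926 = 2^1 · 4463.

4463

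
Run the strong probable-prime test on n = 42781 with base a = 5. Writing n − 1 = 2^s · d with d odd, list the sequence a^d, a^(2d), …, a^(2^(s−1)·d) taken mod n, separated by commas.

n − 1 = 42780 = 2^2 · 10695, so s = 2 and d = 10695.
x_0 = 5^10695 mod 42781 = 32626.
x_1 = 32626^2 mod 42781 = 21815.

32626, 21815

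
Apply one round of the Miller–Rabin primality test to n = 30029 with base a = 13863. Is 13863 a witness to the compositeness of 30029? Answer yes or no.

no

n − 1 = 30028 = 2^2 · 7507, so s = 2 and d = 7507.
x_0 = 13863^7507 mod 30029 = 30028.
x_0 = 30028 ≡ −1, so 13863 is not a witness.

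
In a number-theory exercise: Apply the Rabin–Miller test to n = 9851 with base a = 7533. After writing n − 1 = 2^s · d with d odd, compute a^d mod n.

1

n − 1 = 9850 = 2^1 · 4925, so s = 1 and d = 4925.
7533^4925 mod 9851 = 1.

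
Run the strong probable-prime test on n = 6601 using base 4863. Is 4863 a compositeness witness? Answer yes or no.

no

n − 1 = 6600 = 2^3 · 825, so s = 3 and d = 825.
x_0 = 4863^825 mod 6601 = 6600.
x_0 = 6600 ≡ −1, so 4863 is not a witness.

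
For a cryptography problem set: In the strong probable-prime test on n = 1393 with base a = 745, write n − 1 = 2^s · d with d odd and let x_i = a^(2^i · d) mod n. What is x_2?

n − 1 = 1392 = 2^4 · 87, so s = 4 and d = 87.
x_0 = 745^87 mod 1393 = 258.
x_1 = 258^2 mod 1393 = 1093.
x_2 = 1093^2 mod 1393 = 848.

848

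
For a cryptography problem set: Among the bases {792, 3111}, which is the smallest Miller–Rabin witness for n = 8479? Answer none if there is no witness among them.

3111

n − 1 = 8478 = 2^1 · 4239, so s = 1 and d = 4239.
Base 792: x_0 = 792^4239 mod 8479 = 8478. x_0 = 8478 ≡ −1, so 792 is not a witness.
Base 3111: x_0 = 3111^4239 mod 8479 = 2318. x_0 ∉ {1, 8478} and s = 1, so 3111 is a Miller–Rabin witness and 8479 is composite.
The smallest witness among the given bases is 3111.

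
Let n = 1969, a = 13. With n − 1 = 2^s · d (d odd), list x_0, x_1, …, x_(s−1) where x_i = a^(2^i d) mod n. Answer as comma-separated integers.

184, 383, 983, 1479

n − 1 = 1968 = 2^4 · 123, so s = 4 and d = 123.
x_0 = 13^123 mod 1969 = 184.
x_1 = 184^2 mod 1969 = 383.
x_2 = 383^2 mod 1969 = 983.
x_3 = 983^2 mod 1969 = 1479.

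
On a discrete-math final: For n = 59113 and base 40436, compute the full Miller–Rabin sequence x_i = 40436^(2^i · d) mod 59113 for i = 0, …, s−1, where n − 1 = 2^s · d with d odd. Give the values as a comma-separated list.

59112, 1, 1

n − 1 = 59112 = 2^3 · 7389, so s = 3 and d = 7389.
x_0 = 40436^7389 mod 59113 = 59112.
x_1 = 59112^2 mod 59113 = 1.
x_2 = 1^2 mod 59113 = 1.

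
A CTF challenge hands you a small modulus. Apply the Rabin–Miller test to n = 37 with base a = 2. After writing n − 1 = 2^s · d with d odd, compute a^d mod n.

n − 1 = 36 = 2^2 · 9, so s = 2 and d = 9.
2^9 mod 37 = 31.

31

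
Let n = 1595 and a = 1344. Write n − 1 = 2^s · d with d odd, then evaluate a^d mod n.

n − 1 = 1594 = 2^1 · 797, so s = 1 and d = 797.
Repeated squaring mod 1595: 1344^1 ≡ 1344, 1344^2 ≡ 796, 1344^4 ≡ 401, 1344^8 ≡ 1301, 1344^16 ≡ 306, 1344^32 ≡ 1126, 1344^64 ≡ 1446, 1344^128 ≡ 1466, 1344^256 ≡ 691, 1344^512 ≡ 576.
797 = 512 + 256 + 16 + 8 + 4 + 1, so 1344^797 ≡ 576·691·306·1301·401·1344 ≡ 84 (mod 1595).

84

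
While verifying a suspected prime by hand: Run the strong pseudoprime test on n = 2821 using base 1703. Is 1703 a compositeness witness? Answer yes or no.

yes

n − 1 = 2820 = 2^2 · 705, so s = 2 and d = 705.
x_0 = 1703^705 mod 2821 = 2262.
x_0 is neither 1 nor 2820, so continue squaring.
x_1 = 2262^2 mod 2821 = 2171.
Reached i = s−1 = 1 without hitting −1: 1703 is a Miller–Rabin witness and 2821 is composite.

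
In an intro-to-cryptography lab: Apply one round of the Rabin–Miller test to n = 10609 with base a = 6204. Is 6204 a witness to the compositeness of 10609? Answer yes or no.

no

n − 1 = 10608 = 2^4 · 663, so s = 4 and d = 663.
x_0 = 6204^663 mod 10609 = 10608.
x_0 = 10608 ≡ −1, so 6204 is not a witness.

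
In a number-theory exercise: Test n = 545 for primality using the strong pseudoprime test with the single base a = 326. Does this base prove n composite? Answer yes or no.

yes

n − 1 = 544 = 2^5 · 17, so s = 5 and d = 17.
By repeated squaring, 326^17 ≡ 326 (mod 545).
x_0 = 326^17 mod 545 = 326.
x_0 is neither 1 nor 544, so continue squaring.
x_1 = 326^2 mod 545 = 1.
x_1 = 1 but x_0 ≠ ±1, a nontrivial square root of 1 — 326 is a witness and 545 is composite.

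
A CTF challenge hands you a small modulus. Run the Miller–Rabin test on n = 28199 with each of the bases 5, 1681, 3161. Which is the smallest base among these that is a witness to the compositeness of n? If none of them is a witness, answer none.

n − 1 = 28198 = 2^1 · 14099, so s = 1 and d = 14099.
Base 5: x_0 = 5^14099 mod 28199 = 13557. x_0 ∉ {1, 28198} and s = 1, so 5 is a Miller–Rabin witness and 28199 is composite.
Base 1681: x_0 = 1681^14099 mod 28199 = 13094. x_0 ∉ {1, 28198} and s = 1, so 1681 is a Miller–Rabin witness and 28199 is composite.
Base 3161: x_0 = 3161^14099 mod 28199 = 25453. x_0 ∉ {1, 28198} and s = 1, so 3161 is a Miller–Rabin witness and 28199 is composite.
The smallest witness among the given bases is 5.

5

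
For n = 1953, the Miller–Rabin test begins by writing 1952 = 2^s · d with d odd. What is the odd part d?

Halving: 1952 → 976 → 488 → 244 → 122 → 61; 61 is odd.
So 1952 = 2^5 · 61.

61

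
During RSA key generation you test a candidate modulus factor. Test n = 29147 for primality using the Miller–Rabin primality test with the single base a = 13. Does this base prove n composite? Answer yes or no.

no

n − 1 = 29146 = 2^1 · 14573, so s = 1 and d = 14573.
x_0 = 13^14573 mod 29147 = 1.
x_0 = 1, so 13 is not a witness.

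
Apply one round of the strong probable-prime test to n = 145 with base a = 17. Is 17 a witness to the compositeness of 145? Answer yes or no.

n − 1 = 144 = 2^4 · 9, so s = 4 and d = 9.
Repeated squaring mod 145: 17^1 ≡ 17, 17^2 ≡ 144, 17^4 ≡ 1, 17^8 ≡ 1.
9 = 8 + 1, so 17^9 ≡ 1·17 ≡ 17 (mod 145).
x_0 = 17^9 mod 145 = 17.
x_0 is neither 1 nor 144, so continue squaring.
x_1 = 17^2 mod 145 = 144.
x_1 ≡ −1, so 17 is not a witness.

no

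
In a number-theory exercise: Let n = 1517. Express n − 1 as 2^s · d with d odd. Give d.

379

Halving: 1516 → 758 → 379; 379 is odd.
So 1516 = 2^2 · 379.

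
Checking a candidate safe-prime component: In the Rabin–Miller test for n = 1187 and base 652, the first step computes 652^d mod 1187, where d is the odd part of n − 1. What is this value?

1186

n − 1 = 1186 = 2^1 · 593, so s = 1 and d = 593.
Repeated squaring mod 1187: 652^1 ≡ 652, 652^2 ≡ 158, 652^4 ≡ 37, 652^8 ≡ 182, 652^16 ≡ 1075, 652^32 ≡ 674, 652^64 ≡ 842, 652^128 ≡ 325, 652^256 ≡ 1169, 652^512 ≡ 324.
593 = 512 + 64 + 16 + 1, so 652^593 ≡ 324·842·1075·652 ≡ 1186 (mod 1187).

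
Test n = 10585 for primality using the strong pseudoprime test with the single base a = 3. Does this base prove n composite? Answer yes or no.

no

n − 1 = 10584 = 2^3 · 1323, so s = 3 and d = 1323.
x_0 = 3^1323 mod 10585 = 8422.
x_0 is neither 1 nor 10584, so continue squaring.
x_1 = 8422^2 mod 10585 = 10584.
x_1 ≡ −1, so 3 is not a witness.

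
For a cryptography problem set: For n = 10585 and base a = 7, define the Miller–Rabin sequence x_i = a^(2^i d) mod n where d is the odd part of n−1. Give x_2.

291

n − 1 = 10584 = 2^3 · 1323, so s = 3 and d = 1323.
Repeated squaring mod 10585: 7^1 ≡ 7, 7^2 ≡ 49, 7^4 ≡ 2401, 7^8 ≡ 6561, 7^16 ≡ 8111, 7^32 ≡ 2546, 7^64 ≡ 4096, 7^128 ≡ 10576, 7^256 ≡ 81, 7^512 ≡ 6561, 7^1024 ≡ 8111.
1323 = 1024 + 256 + 32 + 8 + 2 + 1, so 7^1323 ≡ 8111·81·2546·6561·49·7 ≡ 5453 (mod 10585).
x_0 = 5453.
x_1 = 5453^2 mod 10585 = 1944.
x_2 = 1944^2 mod 10585 = 291.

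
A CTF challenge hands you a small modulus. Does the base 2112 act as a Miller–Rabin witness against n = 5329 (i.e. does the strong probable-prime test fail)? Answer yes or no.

n − 1 = 5328 = 2^4 · 333, so s = 4 and d = 333.
x_0 = 2112^333 mod 5329 = 1470.
x_0 is neither 1 nor 5328, so continue squaring.
x_1 = 1470^2 mod 5329 = 2655.
x_2 = 2655^2 mod 5329 = 4087.
x_3 = 4087^2 mod 5329 = 2483.
Reached i = s−1 = 3 without hitting −1: 2112 is a Miller–Rabin witness and 5329 is composite.

yes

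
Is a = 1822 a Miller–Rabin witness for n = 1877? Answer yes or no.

no

n − 1 = 1876 = 2^2 · 469, so s = 2 and d = 469.
x_0 = 1822^469 mod 1877 = 1876.
x_0 = 1876 ≡ −1, so 1822 is not a witness.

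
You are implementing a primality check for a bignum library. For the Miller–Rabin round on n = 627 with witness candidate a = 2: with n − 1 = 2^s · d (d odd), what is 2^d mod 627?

n − 1 = 626 = 2^1 · 313, so s = 1 and d = 313.
2^313 mod 627 = 470.

470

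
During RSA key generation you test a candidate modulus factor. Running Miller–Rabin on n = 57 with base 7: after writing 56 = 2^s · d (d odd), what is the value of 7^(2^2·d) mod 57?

n − 1 = 56 = 2^3 · 7, so s = 3 and d = 7.
x_0 = 7^7 mod 57 = 7.
x_1 = 7^2 mod 57 = 49.
x_2 = 49^2 mod 57 = 7.

7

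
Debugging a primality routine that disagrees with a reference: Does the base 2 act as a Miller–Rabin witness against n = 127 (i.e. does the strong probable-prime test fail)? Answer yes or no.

no

n − 1 = 126 = 2^1 · 63, so s = 1 and d = 63.
By repeated squaring, 2^63 ≡ 1 (mod 127).
x_0 = 2^63 mod 127 = 1.
x_0 = 1, so 2 is not a witness.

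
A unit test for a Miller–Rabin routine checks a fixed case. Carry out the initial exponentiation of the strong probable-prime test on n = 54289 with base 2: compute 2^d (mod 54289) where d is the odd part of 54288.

n − 1 = 54288 = 2^4 · 3393, so s = 4 and d = 3393.
Repeated squaring mod 54289: 2^1 ≡ 2, 2^2 ≡ 4, 2^4 ≡ 16, 2^8 ≡ 256, 2^16 ≡ 11247, 2^32 ≡ 1639, 2^64 ≡ 26160, 2^128 ≡ 32755, 2^256 ≡ 30807, 2^512 ≡ 45240, 2^1024 ≡ 16589, 2^2048 ≡ 3980.
3393 = 2048 + 1024 + 256 + 64 + 1, so 2^3393 ≡ 3980·16589·30807·26160·2 ≡ 3496 (mod 54289).

3496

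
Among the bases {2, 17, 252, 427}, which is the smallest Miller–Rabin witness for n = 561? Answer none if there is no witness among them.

n − 1 = 560 = 2^4 · 35, so s = 4 and d = 35.
Base 2: x_0 = 2^35 mod 561 = 263. x_0 is neither 1 nor 560, so continue squaring. x_1 = 263^2 mod 561 = 166. x_2 = 166^2 mod 561 = 67. x_3 = 67^2 mod 561 = 1. x_3 = 1 but x_2 ≠ ±1, a nontrivial square root of 1 — 2 is a witness and 561 is composite.
Base 17: x_0 = 17^35 mod 561 = 527. x_0 is neither 1 nor 560, so continue squaring. x_1 = 527^2 mod 561 = 34. x_2 = 34^2 mod 561 = 34. x_3 = 34^2 mod 561 = 34. Reached i = s−1 = 3 without hitting −1: 17 is a Miller–Rabin witness and 561 is composite.
Base 252: x_0 = 252^35 mod 561 = 483. x_0 is neither 1 nor 560, so continue squaring. x_1 = 483^2 mod 561 = 474. x_2 = 474^2 mod 561 = 276. x_3 = 276^2 mod 561 = 441. Reached i = s−1 = 3 without hitting −1: 252 is a Miller–Rabin witness and 561 is composite.
Base 427: x_0 = 427^35 mod 561 = 331. x_0 is neither 1 nor 560, so continue squaring. x_1 = 331^2 mod 561 = 166. x_2 = 166^2 mod 561 = 67. x_3 = 67^2 mod 561 = 1. x_3 = 1 but x_2 ≠ ±1, a nontrivial square root of 1 — 427 is a witness and 561 is composite.
The smallest witness among the given bases is 2.

2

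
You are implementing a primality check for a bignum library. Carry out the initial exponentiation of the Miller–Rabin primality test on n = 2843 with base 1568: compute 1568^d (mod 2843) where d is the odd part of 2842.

2842

n − 1 = 2842 = 2^1 · 1421, so s = 1 and d = 1421.
1568^1421 mod 2843 = 2842.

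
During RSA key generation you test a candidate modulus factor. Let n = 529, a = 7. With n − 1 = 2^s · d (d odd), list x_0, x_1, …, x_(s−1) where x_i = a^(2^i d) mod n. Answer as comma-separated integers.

114, 300, 70, 139

n − 1 = 528 = 2^4 · 33, so s = 4 and d = 33.
x_0 = 7^33 mod 529 = 114.
x_1 = 114^2 mod 529 = 300.
x_2 = 300^2 mod 529 = 70.
x_3 = 70^2 mod 529 = 139.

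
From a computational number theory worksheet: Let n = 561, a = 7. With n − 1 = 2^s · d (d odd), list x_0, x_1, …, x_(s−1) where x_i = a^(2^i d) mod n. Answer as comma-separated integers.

n − 1 = 560 = 2^4 · 35, so s = 4 and d = 35.
x_0 = 7^35 mod 561 = 241.
x_1 = 241^2 mod 561 = 298.
x_2 = 298^2 mod 561 = 166.
x_3 = 166^2 mod 561 = 67.

241, 298, 166, 67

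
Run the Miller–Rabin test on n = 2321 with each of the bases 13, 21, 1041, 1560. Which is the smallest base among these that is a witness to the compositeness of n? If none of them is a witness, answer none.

13

n − 1 = 2320 = 2^4 · 145, so s = 4 and d = 145.
Base 13: x_0 = 13^145 mod 2321 = 2254. x_0 is neither 1 nor 2320, so continue squaring. x_1 = 2254^2 mod 2321 = 2168. x_2 = 2168^2 mod 2321 = 199. x_3 = 199^2 mod 2321 = 144. Reached i = s−1 = 3 without hitting −1: 13 is a Miller–Rabin witness and 2321 is composite.
Base 21: x_0 = 21^145 mod 2321 = 1913. x_0 is neither 1 nor 2320, so continue squaring. x_1 = 1913^2 mod 2321 = 1673. x_2 = 1673^2 mod 2321 = 2124. x_3 = 2124^2 mod 2321 = 1673. Reached i = s−1 = 3 without hitting −1: 21 is a Miller–Rabin witness and 2321 is composite.
Base 1041: x_0 = 1041^145 mod 2321 = 197. x_0 is neither 1 nor 2320, so continue squaring. x_1 = 197^2 mod 2321 = 1673. x_2 = 1673^2 mod 2321 = 2124. x_3 = 2124^2 mod 2321 = 1673. Reached i = s−1 = 3 without hitting −1: 1041 is a Miller–Rabin witness and 2321 is composite.
Base 1560: x_0 = 1560^145 mod 2321 = 1673. x_0 is neither 1 nor 2320, so continue squaring. x_1 = 1673^2 mod 2321 = 2124. x_2 = 2124^2 mod 2321 = 1673. x_3 = 1673^2 mod 2321 = 2124. Reached i = s−1 = 3 without hitting −1: 1560 is a Miller–Rabin witness and 2321 is composite.
The smallest witness among the given bases is 13.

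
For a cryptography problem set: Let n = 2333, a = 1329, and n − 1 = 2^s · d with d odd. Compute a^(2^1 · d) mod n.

1

n − 1 = 2332 = 2^2 · 583, so s = 2 and d = 583.
By repeated squaring, 1329^583 ≡ 2332 (mod 2333).
x_0 = 2332.
x_1 = 2332^2 mod 2333 = 1.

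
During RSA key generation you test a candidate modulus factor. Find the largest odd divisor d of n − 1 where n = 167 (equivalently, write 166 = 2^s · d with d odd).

83

Halving: 166 → 83; 83 is odd.
So 166 = 2^1 · 83.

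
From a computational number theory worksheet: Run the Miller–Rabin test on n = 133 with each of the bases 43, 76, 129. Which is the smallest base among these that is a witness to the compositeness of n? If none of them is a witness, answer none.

43

n − 1 = 132 = 2^2 · 33, so s = 2 and d = 33.
Base 43: x_0 = 43^33 mod 133 = 64. x_0 is neither 1 nor 132, so continue squaring. x_1 = 64^2 mod 133 = 106. Reached i = s−1 = 1 without hitting −1: 43 is a Miller–Rabin witness and 133 is composite.
Base 76: x_0 = 76^33 mod 133 = 76. x_0 is neither 1 nor 132, so continue squaring. x_1 = 76^2 mod 133 = 57. Reached i = s−1 = 1 without hitting −1: 76 is a Miller–Rabin witness and 133 is composite.
Base 129: x_0 = 129^33 mod 133 = 27. x_0 is neither 1 nor 132, so continue squaring. x_1 = 27^2 mod 133 = 64. Reached i = s−1 = 1 without hitting −1: 129 is a Miller–Rabin witness and 133 is composite.
The smallest witness among the given bases is 43.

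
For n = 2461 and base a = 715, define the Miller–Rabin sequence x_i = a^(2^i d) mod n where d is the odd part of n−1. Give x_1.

n − 1 = 2460 = 2^2 · 615, so s = 2 and d = 615.
Repeated squaring mod 2461: 715^1 ≡ 715, 715^2 ≡ 1798, 715^4 ≡ 1511, 715^8 ≡ 1774, 715^16 ≡ 1918, 715^32 ≡ 1990, 715^64 ≡ 351, 715^128 ≡ 151, 715^256 ≡ 652, 715^512 ≡ 1812.
615 = 512 + 64 + 32 + 4 + 2 + 1, so 715^615 ≡ 1812·351·1990·1511·1798·715 ≡ 150 (mod 2461).
x_0 = 150.
x_1 = 150^2 mod 2461 = 351.

351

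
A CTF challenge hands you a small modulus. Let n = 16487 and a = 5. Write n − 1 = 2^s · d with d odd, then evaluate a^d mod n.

n − 1 = 16486 = 2^1 · 8243, so s = 1 and d = 8243.
Repeated squaring mod 16487: 5^1 ≡ 5, 5^2 ≡ 25, 5^4 ≡ 625, 5^8 ≡ 11424, 5^16 ≡ 13171, 5^32 ≡ 15514, 5^64 ≡ 6970, 5^128 ≡ 10198, 5^256 ≡ 15695, 5^512 ≡ 758, 5^1024 ≡ 14006, 5^2048 ≡ 5710, 5^4096 ≡ 9301, 5^8192 ≡ 1312.
8243 = 8192 + 32 + 16 + 2 + 1, so 5^8243 ≡ 1312·15514·13171·25·5 ≡ 16486 (mod 16487).

16486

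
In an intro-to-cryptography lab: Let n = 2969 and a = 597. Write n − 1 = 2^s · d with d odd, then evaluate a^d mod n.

1

n − 1 = 2968 = 2^3 · 371, so s = 3 and d = 371.
597^371 mod 2969 = 1.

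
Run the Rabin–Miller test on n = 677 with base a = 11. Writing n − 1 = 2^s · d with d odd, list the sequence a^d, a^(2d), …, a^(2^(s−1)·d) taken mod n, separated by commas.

651, 676

n − 1 = 676 = 2^2 · 169, so s = 2 and d = 169.
x_0 = 11^169 mod 677 = 651.
x_1 = 651^2 mod 677 = 676.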